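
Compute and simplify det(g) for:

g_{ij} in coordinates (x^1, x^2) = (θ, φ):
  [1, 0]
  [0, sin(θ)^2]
For a 2×2 metric: det(g) = g_{11}·g_{22} - g_{12}·g_{21}
= (1)·(sin(θ)^2) - (0)·(0)
= sin(θ)^2 - 0
det(g) = sin(θ)^2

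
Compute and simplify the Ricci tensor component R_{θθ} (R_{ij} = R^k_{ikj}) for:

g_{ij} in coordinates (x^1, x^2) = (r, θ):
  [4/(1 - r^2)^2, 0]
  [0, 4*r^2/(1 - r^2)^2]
Non-zero Christoffel symbols (Γ^k_{ij} = Γ^k_{ji}):
Γ^r_{r r} = 2*r/(1 - r^2)
Γ^r_{θ θ} = (r^3 + r)/(r^2 - 1)
Γ^θ_{r θ} = (-r^2 - 1)/(r^3 - r)
R^r_{θ r θ} = ∂_r Γ^r_{θ θ} - ∂_θ Γ^r_{θ r} + Γ^r_{r m} Γ^m_{θ θ} - Γ^r_{θ m} Γ^m_{θ r}
  = ((r^4 - 4*r^2 - 1)/(r^2 - 1)^2) - (0) + (-2*r^2*(r^2 + 1)/(r^2 - 1)^2) - (-(r^2 + 1)^2/(r^2 - 1)^2) = -4*r^2/(r^2 - 1)^2
R^θ_{θ θ θ} = 0 (a repeated index in an antisymmetric pair)
R_{θθ} = R^r_{θ r θ} + R^θ_{θ θ θ} = (-4*r^2/(r^2 - 1)^2) + (0) = -4*r^2/(r^2 - 1)^2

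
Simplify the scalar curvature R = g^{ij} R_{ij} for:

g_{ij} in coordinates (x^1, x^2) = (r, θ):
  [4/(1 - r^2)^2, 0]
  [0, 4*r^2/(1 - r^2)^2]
Non-zero Christoffel symbols (Γ^k_{ij} = Γ^k_{ji}):
Γ^r_{r r} = 2*r/(1 - r^2)
Γ^r_{θ θ} = (r^3 + r)/(r^2 - 1)
Γ^θ_{r θ} = (-r^2 - 1)/(r^3 - r)
Ricci tensor (R_{ij} = R^k_{ikj}): R_{rr} = -4/(r^2 - 1)^2, R_{rθ} = 0, R_{θθ} = -4*r^2/(r^2 - 1)^2
Inverse metric: g^{rr} = (1 - r^2)^2/4, g^{θθ} = (1 - r^2)^2/(4*r^2)
R = g^{ij} R_{ij} = ((1 - r^2)^2/4)(-4/(r^2 - 1)^2) + ((1 - r^2)^2/(4*r^2))(-4*r^2/(r^2 - 1)^2) = -2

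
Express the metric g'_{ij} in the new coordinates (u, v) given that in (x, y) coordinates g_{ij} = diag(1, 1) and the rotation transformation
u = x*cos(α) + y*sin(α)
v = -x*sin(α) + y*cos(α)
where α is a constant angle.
Invert the transformation: x = u*cos(α) - v*sin(α), y = u*sin(α) + v*cos(α)
g'_{ij} = (∂x^k/∂x'^i)(∂x^l/∂x'^j) g_{kl}; with g_{kl} = δ_{kl} this is Σ_k (∂x^k/∂x'^i)(∂x^k/∂x'^j).
Jacobian: ∂x/∂u = cos(α), ∂x/∂v = -sin(α), ∂y/∂u = sin(α), ∂y/∂v = cos(α)
g'_{uu} = (cos(α))(cos(α)) + (sin(α))(sin(α)) = 1
g'_{uv} = (cos(α))(-sin(α)) + (sin(α))(cos(α)) = 0
g'_{vv} = (-sin(α))(-sin(α)) + (cos(α))(cos(α)) = 1
g'_{ij} = diag(1, 1)
The Euclidean metric is invariant under rotations.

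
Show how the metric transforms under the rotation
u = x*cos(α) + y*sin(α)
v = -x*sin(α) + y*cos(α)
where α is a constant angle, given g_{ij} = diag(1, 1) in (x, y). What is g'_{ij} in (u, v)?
Invert the transformation: x = u*cos(α) - v*sin(α), y = u*sin(α) + v*cos(α)
g'_{ij} = (∂x^k/∂x'^i)(∂x^l/∂x'^j) g_{kl}; with g_{kl} = δ_{kl} this is Σ_k (∂x^k/∂x'^i)(∂x^k/∂x'^j).
Jacobian: ∂x/∂u = cos(α), ∂x/∂v = -sin(α), ∂y/∂u = sin(α), ∂y/∂v = cos(α)
g'_{uu} = (cos(α))(cos(α)) + (sin(α))(sin(α)) = 1
g'_{uv} = (cos(α))(-sin(α)) + (sin(α))(cos(α)) = 0
g'_{vv} = (-sin(α))(-sin(α)) + (cos(α))(cos(α)) = 1
g'_{ij} = diag(1, 1)
The Euclidean metric is invariant under rotations.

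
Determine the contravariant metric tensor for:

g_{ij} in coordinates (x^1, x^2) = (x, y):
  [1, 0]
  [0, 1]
The metric is diagonal, so g^{ij} is diagonal with entries 1/g_{ii}: diag(1, 1).
g^{ij}:
  [1, 0]
  [0, 1]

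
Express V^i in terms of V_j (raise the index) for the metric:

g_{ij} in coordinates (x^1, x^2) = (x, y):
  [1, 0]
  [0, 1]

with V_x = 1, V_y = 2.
Inverse metric (diagonal): g^{xx} = 1, g^{yy} = 1
V^i = g^{ij} V_j:
V^x = (1)(1) + (0)(2) = 1
V^y = (0)(1) + (1)(2) = 2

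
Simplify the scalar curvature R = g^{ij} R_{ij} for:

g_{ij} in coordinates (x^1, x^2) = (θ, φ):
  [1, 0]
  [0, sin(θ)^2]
Non-zero Christoffel symbols (Γ^k_{ij} = Γ^k_{ji}):
Γ^θ_{φ φ} = -sin(2*θ)/2
Γ^φ_{θ φ} = 1/tan(θ)
Ricci tensor (R_{ij} = R^k_{ikj}): R_{θθ} = 1, R_{θφ} = 0, R_{φφ} = sin(θ)^2
Inverse metric: g^{θθ} = 1, g^{φφ} = 1/sin(θ)^2
R = g^{ij} R_{ij} = (1)(1) + (1/sin(θ)^2)(sin(θ)^2) = 2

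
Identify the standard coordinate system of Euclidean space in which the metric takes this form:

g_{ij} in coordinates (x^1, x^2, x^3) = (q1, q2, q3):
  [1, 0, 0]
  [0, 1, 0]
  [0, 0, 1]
All components are constant and the metric is the identity, i.e. orthonormal rectilinear coordinates.
Cartesian (3D) coordinates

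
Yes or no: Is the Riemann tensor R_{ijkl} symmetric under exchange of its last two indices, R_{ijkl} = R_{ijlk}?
It is antisymmetric in the last pair: R_{ijkl} = -R_{ijlk}.
No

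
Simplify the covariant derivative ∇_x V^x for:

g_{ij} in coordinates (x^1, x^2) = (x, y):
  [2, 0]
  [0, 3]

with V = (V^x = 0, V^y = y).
All Christoffel symbols are zero.
∇_x V^x = ∂_x V^x + Γ^x_{x j} V^j
  = (0) + (0)(0) + (0)(y)
  = 0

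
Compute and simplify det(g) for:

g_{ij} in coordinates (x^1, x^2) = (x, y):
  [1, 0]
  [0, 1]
For a 2×2 metric: det(g) = g_{11}·g_{22} - g_{12}·g_{21}
= (1)·(1) - (0)·(0)
= 1 - 0
det(g) = 1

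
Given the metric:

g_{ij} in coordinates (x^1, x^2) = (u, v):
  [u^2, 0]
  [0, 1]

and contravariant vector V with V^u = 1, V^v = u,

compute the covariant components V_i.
V_i = g_{ij} V^j:
V_u = (u^2)(1) + (0)(u) = u^2
V_v = (0)(1) + (1)(u) = u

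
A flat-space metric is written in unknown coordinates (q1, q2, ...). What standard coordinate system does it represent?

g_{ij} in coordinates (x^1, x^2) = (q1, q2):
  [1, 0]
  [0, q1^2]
The line element ds^2 = dq1^2 + q1^2 dq2^2 is dr^2 + r^2 dθ^2 with q1 = r, q2 = θ.
polar coordinates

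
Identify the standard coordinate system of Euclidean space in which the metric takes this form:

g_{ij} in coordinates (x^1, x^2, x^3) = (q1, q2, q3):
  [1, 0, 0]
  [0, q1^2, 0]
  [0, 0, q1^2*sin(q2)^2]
The line element ds^2 = dq1^2 + q1^2 dq2^2 + q1^2 sin(q2)^2 dq3^2 is dr^2 + r^2 dθ^2 + r^2 sin(θ)^2 dφ^2 with q1 = r, q2 = θ, q3 = φ.
spherical coordinates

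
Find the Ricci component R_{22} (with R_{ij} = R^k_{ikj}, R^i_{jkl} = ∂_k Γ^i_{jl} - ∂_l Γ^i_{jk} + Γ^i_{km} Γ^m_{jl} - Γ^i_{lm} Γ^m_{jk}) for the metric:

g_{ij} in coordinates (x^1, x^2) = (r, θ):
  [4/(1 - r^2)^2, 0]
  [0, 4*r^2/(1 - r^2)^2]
Non-zero Christoffel symbols (Γ^k_{ij} = Γ^k_{ji}):
Γ^r_{r r} = 2*r/(1 - r^2)
Γ^r_{θ θ} = (r^3 + r)/(r^2 - 1)
Γ^θ_{r θ} = (-r^2 - 1)/(r^3 - r)
R^r_{θ r θ} = ∂_r Γ^r_{θ θ} - ∂_θ Γ^r_{θ r} + Γ^r_{r m} Γ^m_{θ θ} - Γ^r_{θ m} Γ^m_{θ r}
  = ((r^4 - 4*r^2 - 1)/(r^2 - 1)^2) - (0) + (-2*r^2*(r^2 + 1)/(r^2 - 1)^2) - (-(r^2 + 1)^2/(r^2 - 1)^2) = -4*r^2/(r^2 - 1)^2
R^θ_{θ θ θ} = 0 (a repeated index in an antisymmetric pair)
R_{θθ} = R^r_{θ r θ} + R^θ_{θ θ θ} = (-4*r^2/(r^2 - 1)^2) + (0) = -4*r^2/(r^2 - 1)^2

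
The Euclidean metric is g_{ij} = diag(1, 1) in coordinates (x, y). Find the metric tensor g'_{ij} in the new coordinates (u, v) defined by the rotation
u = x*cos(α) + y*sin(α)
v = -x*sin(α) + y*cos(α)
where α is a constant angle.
Invert the transformation: x = u*cos(α) - v*sin(α), y = u*sin(α) + v*cos(α)
g'_{ij} = (∂x^k/∂x'^i)(∂x^l/∂x'^j) g_{kl}; with g_{kl} = δ_{kl} this is Σ_k (∂x^k/∂x'^i)(∂x^k/∂x'^j).
Jacobian: ∂x/∂u = cos(α), ∂x/∂v = -sin(α), ∂y/∂u = sin(α), ∂y/∂v = cos(α)
g'_{uu} = (cos(α))(cos(α)) + (sin(α))(sin(α)) = 1
g'_{uv} = (cos(α))(-sin(α)) + (sin(α))(cos(α)) = 0
g'_{vv} = (-sin(α))(-sin(α)) + (cos(α))(cos(α)) = 1
g'_{ij} = diag(1, 1)
The Euclidean metric is invariant under rotations.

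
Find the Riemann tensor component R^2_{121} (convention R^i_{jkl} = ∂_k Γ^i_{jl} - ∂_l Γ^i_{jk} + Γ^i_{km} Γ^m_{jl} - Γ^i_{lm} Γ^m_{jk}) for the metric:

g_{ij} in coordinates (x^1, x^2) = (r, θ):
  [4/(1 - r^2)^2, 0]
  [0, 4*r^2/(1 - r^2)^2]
Non-zero Christoffel symbols (Γ^k_{ij} = Γ^k_{ji}):
Γ^r_{r r} = 2*r/(1 - r^2)
Γ^r_{θ θ} = (r^3 + r)/(r^2 - 1)
Γ^θ_{r θ} = (-r^2 - 1)/(r^3 - r)
R^θ_{r θ r} = ∂_θ Γ^θ_{r r} - ∂_r Γ^θ_{r θ} + Γ^θ_{θ m} Γ^m_{r r} - Γ^θ_{r m} Γ^m_{r θ}
  = (0) - ((r^4 + 4*r^2 - 1)/(r^3 - r)^2) + (2*(r^2 + 1)/(r^2 - 1)^2) - ((r^2 + 1)^2/(r^3 - r)^2) = -4/(r^2 - 1)^2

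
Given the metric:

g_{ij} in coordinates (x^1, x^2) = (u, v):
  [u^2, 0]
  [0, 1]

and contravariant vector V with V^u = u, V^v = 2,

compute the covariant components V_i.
V_i = g_{ij} V^j:
V_u = (u^2)(u) + (0)(2) = u^3
V_v = (0)(u) + (1)(2) = 2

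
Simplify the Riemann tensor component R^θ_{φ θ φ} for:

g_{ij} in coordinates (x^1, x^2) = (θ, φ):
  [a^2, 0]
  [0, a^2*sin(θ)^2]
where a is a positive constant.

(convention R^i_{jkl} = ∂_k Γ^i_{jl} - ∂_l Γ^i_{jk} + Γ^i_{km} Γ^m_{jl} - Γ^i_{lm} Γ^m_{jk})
Non-zero Christoffel symbols (Γ^k_{ij} = Γ^k_{ji}):
Γ^θ_{φ φ} = -sin(2*θ)/2
Γ^φ_{θ φ} = 1/tan(θ)
R^θ_{φ θ φ} = ∂_θ Γ^θ_{φ φ} - ∂_φ Γ^θ_{φ θ} + Γ^θ_{θ m} Γ^m_{φ φ} - Γ^θ_{φ m} Γ^m_{φ θ}
  = (-cos(2*θ)) - (0) + (0) - (-cos(θ)^2) = sin(θ)^2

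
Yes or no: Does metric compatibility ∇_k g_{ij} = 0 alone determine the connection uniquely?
One also needs vanishing torsion; metric compatibility plus torsion-freeness singles out the Levi-Civita connection.
No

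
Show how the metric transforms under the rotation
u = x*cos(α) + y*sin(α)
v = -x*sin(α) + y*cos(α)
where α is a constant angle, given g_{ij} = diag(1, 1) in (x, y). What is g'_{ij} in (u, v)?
Invert the transformation: x = u*cos(α) - v*sin(α), y = u*sin(α) + v*cos(α)
g'_{ij} = (∂x^k/∂x'^i)(∂x^l/∂x'^j) g_{kl}; with g_{kl} = δ_{kl} this is Σ_k (∂x^k/∂x'^i)(∂x^k/∂x'^j).
Jacobian: ∂x/∂u = cos(α), ∂x/∂v = -sin(α), ∂y/∂u = sin(α), ∂y/∂v = cos(α)
g'_{uu} = (cos(α))(cos(α)) + (sin(α))(sin(α)) = 1
g'_{uv} = (cos(α))(-sin(α)) + (sin(α))(cos(α)) = 0
g'_{vv} = (-sin(α))(-sin(α)) + (cos(α))(cos(α)) = 1
g'_{ij} = diag(1, 1)
The Euclidean metric is invariant under rotations.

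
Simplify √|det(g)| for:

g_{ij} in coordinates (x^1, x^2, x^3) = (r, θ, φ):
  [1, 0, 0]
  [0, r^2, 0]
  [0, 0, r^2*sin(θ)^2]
det(g) = r^4*sin(θ)^2
√|det(g)| = r^2*sin(θ) (taking 0 < θ < π so that |sin(θ)| = sin(θ))
Volume element: dV = r^2*sin(θ) dr dθ dφ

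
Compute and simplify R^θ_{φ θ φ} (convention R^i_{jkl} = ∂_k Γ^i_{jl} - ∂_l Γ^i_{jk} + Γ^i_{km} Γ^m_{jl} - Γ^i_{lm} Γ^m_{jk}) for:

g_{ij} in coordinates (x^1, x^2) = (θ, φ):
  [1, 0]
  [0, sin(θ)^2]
Non-zero Christoffel symbols (Γ^k_{ij} = Γ^k_{ji}):
Γ^θ_{φ φ} = -sin(2*θ)/2
Γ^φ_{θ φ} = 1/tan(θ)
R^θ_{φ θ φ} = ∂_θ Γ^θ_{φ φ} - ∂_φ Γ^θ_{φ θ} + Γ^θ_{θ m} Γ^m_{φ φ} - Γ^θ_{φ m} Γ^m_{φ θ}
  = (-cos(2*θ)) - (0) + (0) - (-cos(θ)^2) = sin(θ)^2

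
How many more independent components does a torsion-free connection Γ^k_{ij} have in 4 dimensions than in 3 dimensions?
Independent components in n dimensions: n × n(n+1)/2 = n^2(n+1)/2.
4D: 4 × 10 = 40
3D: 3 × 6 = 18
Difference = 40 - 18 = 22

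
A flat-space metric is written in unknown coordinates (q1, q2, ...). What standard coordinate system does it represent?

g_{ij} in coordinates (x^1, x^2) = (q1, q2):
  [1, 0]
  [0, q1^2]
The line element ds^2 = dq1^2 + q1^2 dq2^2 is dr^2 + r^2 dθ^2 with q1 = r, q2 = θ.
polar coordinates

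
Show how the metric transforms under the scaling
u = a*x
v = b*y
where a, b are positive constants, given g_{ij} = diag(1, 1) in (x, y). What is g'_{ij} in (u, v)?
Invert the transformation: x = u/a, y = v/b
g'_{ij} = (∂x^k/∂x'^i)(∂x^l/∂x'^j) g_{kl}; with g_{kl} = δ_{kl} this is Σ_k (∂x^k/∂x'^i)(∂x^k/∂x'^j).
Jacobian: ∂x/∂u = 1/a, ∂x/∂v = 0, ∂y/∂u = 0, ∂y/∂v = 1/b
g'_{uu} = (1/a)(1/a) + (0)(0) = 1/a^2
g'_{uv} = (1/a)(0) + (0)(1/b) = 0
g'_{vv} = (0)(0) + (1/b)(1/b) = 1/b^2
g'_{ij} = diag(1/a^2, 1/b^2)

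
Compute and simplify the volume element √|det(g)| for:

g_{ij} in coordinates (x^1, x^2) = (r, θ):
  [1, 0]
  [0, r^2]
det(g) = r^2
√|det(g)| = r
Volume element: dV = r dr dθ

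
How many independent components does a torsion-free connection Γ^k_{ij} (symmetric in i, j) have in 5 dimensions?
Γ^k_{ij} has n choices for the upper index and n(n+1)/2 independent symmetric lower index pairs.
Total = 5 × 5×6/2 = 5 × 15 = 75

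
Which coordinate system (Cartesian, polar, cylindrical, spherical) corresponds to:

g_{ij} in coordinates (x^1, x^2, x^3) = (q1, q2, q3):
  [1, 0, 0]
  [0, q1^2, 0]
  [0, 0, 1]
The line element ds^2 = dq1^2 + q1^2 dq2^2 + dq3^2 is dr^2 + r^2 dθ^2 + dz^2 with q1 = r, q2 = θ, q3 = z.
cylindrical coordinates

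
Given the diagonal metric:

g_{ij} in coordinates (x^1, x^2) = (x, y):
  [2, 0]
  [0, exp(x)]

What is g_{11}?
With x^1 = x, x^2 = y, g_{11} = g_{xx} is the row-1, column-1 entry of the matrix.
g_{11} = 2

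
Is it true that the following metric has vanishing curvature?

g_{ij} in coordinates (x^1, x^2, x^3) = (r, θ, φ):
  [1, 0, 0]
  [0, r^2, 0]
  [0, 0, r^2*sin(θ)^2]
Non-zero Christoffel symbols:
Γ^r_{θ θ} = -r
Γ^r_{φ φ} = -r*sin(θ)^2
Γ^θ_{r θ} = 1/r
Γ^θ_{φ φ} = -sin(2*θ)/2
Γ^φ_{r φ} = 1/r
Γ^φ_{θ φ} = 1/tan(θ)
Ricci tensor: R_{rr} = 0, R_{rθ} = 0, R_{rφ} = 0, R_{θθ} = 0, R_{θφ} = 0, R_{φφ} = 0
All R_{ij} vanish; in 3 dimensions the Riemann tensor is fully determined by the Ricci tensor, so R^i_{jkl} = 0: the metric is flat (curvilinear coordinates on flat space).
Yes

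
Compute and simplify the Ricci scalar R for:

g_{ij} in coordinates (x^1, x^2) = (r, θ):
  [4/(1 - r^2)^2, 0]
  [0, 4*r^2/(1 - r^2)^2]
Non-zero Christoffel symbols (Γ^k_{ij} = Γ^k_{ji}):
Γ^r_{r r} = 2*r/(1 - r^2)
Γ^r_{θ θ} = (r^3 + r)/(r^2 - 1)
Γ^θ_{r θ} = (-r^2 - 1)/(r^3 - r)
Ricci tensor (R_{ij} = R^k_{ikj}): R_{rr} = -4/(r^2 - 1)^2, R_{rθ} = 0, R_{θθ} = -4*r^2/(r^2 - 1)^2
Inverse metric: g^{rr} = (1 - r^2)^2/4, g^{θθ} = (1 - r^2)^2/(4*r^2)
R = g^{ij} R_{ij} = ((1 - r^2)^2/4)(-4/(r^2 - 1)^2) + ((1 - r^2)^2/(4*r^2))(-4*r^2/(r^2 - 1)^2) = -2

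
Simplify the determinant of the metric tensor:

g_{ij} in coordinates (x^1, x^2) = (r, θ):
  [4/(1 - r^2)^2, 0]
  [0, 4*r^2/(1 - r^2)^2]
For a 2×2 metric: det(g) = g_{11}·g_{22} - g_{12}·g_{21}
= (4/(1 - r^2)^2)·(4*r^2/(1 - r^2)^2) - (0)·(0)
= 16*r^2/(1 - r^2)^4 - 0
det(g) = 16*r^2/(1 - r^2)^4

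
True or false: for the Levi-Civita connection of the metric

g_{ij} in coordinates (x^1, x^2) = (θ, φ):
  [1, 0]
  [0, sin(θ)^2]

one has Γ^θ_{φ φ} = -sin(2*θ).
Γ^θ_{φ φ} = (1/2) g^{θθ} (∂_φ g_{θφ} + ∂_φ g_{θφ} - ∂_θ g_{φφ}) = (1/2)(1)((0) + (0) - (sin(2*θ))) = -sin(2*θ)/2
This differs from the proposed value -sin(2*θ).
False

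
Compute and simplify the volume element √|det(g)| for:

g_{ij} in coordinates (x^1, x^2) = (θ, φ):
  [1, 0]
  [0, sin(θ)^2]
det(g) = sin(θ)^2
√|det(g)| = sin(θ) (taking 0 < θ < π so that |sin(θ)| = sin(θ))
Volume element: dV = sin(θ) dθ dφ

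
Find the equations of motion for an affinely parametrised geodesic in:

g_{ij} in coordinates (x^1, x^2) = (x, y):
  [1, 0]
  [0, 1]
Geodesic equation: d^2x^k/dλ^2 + Γ^k_{ij} (dx^i/dλ)(dx^j/dλ) = 0.
All Christoffel symbols vanish, so the geodesics are straight lines:
d^2x/dλ^2 = 0
d^2y/dλ^2 = 0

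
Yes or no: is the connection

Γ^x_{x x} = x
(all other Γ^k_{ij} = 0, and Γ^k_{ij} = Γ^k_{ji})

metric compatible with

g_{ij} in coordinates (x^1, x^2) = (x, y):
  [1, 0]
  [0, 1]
Using ∇_k g_{ij} = ∂_k g_{ij} - Γ^m_{ki} g_{mj} - Γ^m_{kj} g_{im}:
∇_x g_{xx} = (0) - (x) - (x) = -2*x ≠ 0
So the connection is not metric compatible (it is not the Levi-Civita connection).
No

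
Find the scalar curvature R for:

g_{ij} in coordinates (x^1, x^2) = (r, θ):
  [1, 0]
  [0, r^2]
Non-zero Christoffel symbols (Γ^k_{ij} = Γ^k_{ji}):
Γ^r_{θ θ} = -r
Γ^θ_{r θ} = 1/r
Ricci tensor (R_{ij} = R^k_{ikj}): R_{rr} = 0, R_{rθ} = 0, R_{θθ} = 0
Inverse metric: g^{rr} = 1, g^{θθ} = 1/r^2
R = g^{ij} R_{ij} = (1)(0) + (1/r^2)(0) = 0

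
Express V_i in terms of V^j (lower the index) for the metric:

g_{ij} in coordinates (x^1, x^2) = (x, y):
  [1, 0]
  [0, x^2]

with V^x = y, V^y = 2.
V_i = g_{ij} V^j:
V_x = (1)(y) + (0)(2) = y
V_y = (0)(y) + (x^2)(2) = 2*x^2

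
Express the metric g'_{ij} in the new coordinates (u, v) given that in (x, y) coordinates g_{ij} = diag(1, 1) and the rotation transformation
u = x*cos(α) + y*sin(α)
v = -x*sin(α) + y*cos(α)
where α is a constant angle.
Invert the transformation: x = u*cos(α) - v*sin(α), y = u*sin(α) + v*cos(α)
g'_{ij} = (∂x^k/∂x'^i)(∂x^l/∂x'^j) g_{kl}; with g_{kl} = δ_{kl} this is Σ_k (∂x^k/∂x'^i)(∂x^k/∂x'^j).
Jacobian: ∂x/∂u = cos(α), ∂x/∂v = -sin(α), ∂y/∂u = sin(α), ∂y/∂v = cos(α)
g'_{uu} = (cos(α))(cos(α)) + (sin(α))(sin(α)) = 1
g'_{uv} = (cos(α))(-sin(α)) + (sin(α))(cos(α)) = 0
g'_{vv} = (-sin(α))(-sin(α)) + (cos(α))(cos(α)) = 1
g'_{ij} = diag(1, 1)
The Euclidean metric is invariant under rotations.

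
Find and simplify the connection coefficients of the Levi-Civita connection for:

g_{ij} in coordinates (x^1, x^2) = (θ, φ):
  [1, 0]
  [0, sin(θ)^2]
Using Γ^k_{ij} = (1/2) g^{km} (∂_i g_{mj} + ∂_j g_{mi} - ∂_m g_{ij}); the metric is diagonal, so only the m = k term contributes.
Non-zero symbols (using the symmetry Γ^k_{ij} = Γ^k_{ji}):
Γ^θ_{φ φ} = (1/2) g^{θθ} (∂_φ g_{θφ} + ∂_φ g_{θφ} - ∂_θ g_{φφ}) = (1/2)(1)((0) + (0) - (sin(2*θ))) = -sin(2*θ)/2
Γ^φ_{θ φ} = (1/2) g^{φφ} (∂_θ g_{φφ} + ∂_φ g_{φθ} - ∂_φ g_{θφ}) = (1/2)(1/sin(θ)^2)((sin(2*θ)) + (0) - (0)) = 1/tan(θ)
All other Christoffel symbols are zero.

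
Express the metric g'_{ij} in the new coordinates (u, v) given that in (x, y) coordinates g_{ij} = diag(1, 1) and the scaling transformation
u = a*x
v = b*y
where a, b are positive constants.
Invert the transformation: x = u/a, y = v/b
g'_{ij} = (∂x^k/∂x'^i)(∂x^l/∂x'^j) g_{kl}; with g_{kl} = δ_{kl} this is Σ_k (∂x^k/∂x'^i)(∂x^k/∂x'^j).
Jacobian: ∂x/∂u = 1/a, ∂x/∂v = 0, ∂y/∂u = 0, ∂y/∂v = 1/b
g'_{uu} = (1/a)(1/a) + (0)(0) = 1/a^2
g'_{uv} = (1/a)(0) + (0)(1/b) = 0
g'_{vv} = (0)(0) + (1/b)(1/b) = 1/b^2
g'_{ij} = diag(1/a^2, 1/b^2)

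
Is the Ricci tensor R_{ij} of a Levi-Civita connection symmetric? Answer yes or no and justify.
R_{ij} = R^k_{ikj}; the pair symmetry R_{kilj} = R_{ljki} gives R_{ij} = R_{ji}.
Yes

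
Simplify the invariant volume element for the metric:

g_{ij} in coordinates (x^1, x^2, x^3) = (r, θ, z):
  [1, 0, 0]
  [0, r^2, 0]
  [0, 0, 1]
det(g) = r^2
√|det(g)| = r
Volume element: dV = r dr dθ dz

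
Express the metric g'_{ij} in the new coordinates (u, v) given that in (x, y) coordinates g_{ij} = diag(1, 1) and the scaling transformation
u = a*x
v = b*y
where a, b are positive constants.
Invert the transformation: x = u/a, y = v/b
g'_{ij} = (∂x^k/∂x'^i)(∂x^l/∂x'^j) g_{kl}; with g_{kl} = δ_{kl} this is Σ_k (∂x^k/∂x'^i)(∂x^k/∂x'^j).
Jacobian: ∂x/∂u = 1/a, ∂x/∂v = 0, ∂y/∂u = 0, ∂y/∂v = 1/b
g'_{uu} = (1/a)(1/a) + (0)(0) = 1/a^2
g'_{uv} = (1/a)(0) + (0)(1/b) = 0
g'_{vv} = (0)(0) + (1/b)(1/b) = 1/b^2
g'_{ij} = diag(1/a^2, 1/b^2)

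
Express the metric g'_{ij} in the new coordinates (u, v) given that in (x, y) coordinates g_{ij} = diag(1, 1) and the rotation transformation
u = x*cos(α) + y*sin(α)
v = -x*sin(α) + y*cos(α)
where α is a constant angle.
Invert the transformation: x = u*cos(α) - v*sin(α), y = u*sin(α) + v*cos(α)
g'_{ij} = (∂x^k/∂x'^i)(∂x^l/∂x'^j) g_{kl}; with g_{kl} = δ_{kl} this is Σ_k (∂x^k/∂x'^i)(∂x^k/∂x'^j).
Jacobian: ∂x/∂u = cos(α), ∂x/∂v = -sin(α), ∂y/∂u = sin(α), ∂y/∂v = cos(α)
g'_{uu} = (cos(α))(cos(α)) + (sin(α))(sin(α)) = 1
g'_{uv} = (cos(α))(-sin(α)) + (sin(α))(cos(α)) = 0
g'_{vv} = (-sin(α))(-sin(α)) + (cos(α))(cos(α)) = 1
g'_{ij} = diag(1, 1)
The Euclidean metric is invariant under rotations.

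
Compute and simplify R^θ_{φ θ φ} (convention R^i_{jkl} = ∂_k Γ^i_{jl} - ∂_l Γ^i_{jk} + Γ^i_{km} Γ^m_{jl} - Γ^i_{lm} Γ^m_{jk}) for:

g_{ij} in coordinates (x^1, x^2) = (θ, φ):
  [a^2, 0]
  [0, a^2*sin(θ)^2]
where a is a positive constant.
Non-zero Christoffel symbols (Γ^k_{ij} = Γ^k_{ji}):
Γ^θ_{φ φ} = -sin(2*θ)/2
Γ^φ_{θ φ} = 1/tan(θ)
R^θ_{φ θ φ} = ∂_θ Γ^θ_{φ φ} - ∂_φ Γ^θ_{φ θ} + Γ^θ_{θ m} Γ^m_{φ φ} - Γ^θ_{φ m} Γ^m_{φ θ}
  = (-cos(2*θ)) - (0) + (0) - (-cos(θ)^2) = sin(θ)^2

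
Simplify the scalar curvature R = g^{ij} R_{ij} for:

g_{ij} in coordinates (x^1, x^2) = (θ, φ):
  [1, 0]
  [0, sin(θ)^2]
Non-zero Christoffel symbols (Γ^k_{ij} = Γ^k_{ji}):
Γ^θ_{φ φ} = -sin(2*θ)/2
Γ^φ_{θ φ} = 1/tan(θ)
Ricci tensor (R_{ij} = R^k_{ikj}): R_{θθ} = 1, R_{θφ} = 0, R_{φφ} = sin(θ)^2
Inverse metric: g^{θθ} = 1, g^{φφ} = 1/sin(θ)^2
R = g^{ij} R_{ij} = (1)(1) + (1/sin(θ)^2)(sin(θ)^2) = 2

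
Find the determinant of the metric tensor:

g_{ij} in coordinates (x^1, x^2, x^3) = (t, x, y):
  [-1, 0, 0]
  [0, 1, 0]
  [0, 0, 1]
Diagonal metric: det(g) = g_{11}·g_{22}·g_{33}
= (-1)·(1)·(1)
det(g) = -1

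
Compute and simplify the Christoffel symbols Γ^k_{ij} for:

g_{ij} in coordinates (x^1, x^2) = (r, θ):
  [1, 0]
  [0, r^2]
Using Γ^k_{ij} = (1/2) g^{km} (∂_i g_{mj} + ∂_j g_{mi} - ∂_m g_{ij}); the metric is diagonal, so only the m = k term contributes.
Non-zero symbols (using the symmetry Γ^k_{ij} = Γ^k_{ji}):
Γ^r_{θ θ} = (1/2) g^{rr} (∂_θ g_{rθ} + ∂_θ g_{rθ} - ∂_r g_{θθ}) = (1/2)(1)((0) + (0) - (2*r)) = -r
Γ^θ_{r θ} = (1/2) g^{θθ} (∂_r g_{θθ} + ∂_θ g_{θr} - ∂_θ g_{rθ}) = (1/2)(1/r^2)((2*r) + (0) - (0)) = 1/r
All other Christoffel symbols are zero.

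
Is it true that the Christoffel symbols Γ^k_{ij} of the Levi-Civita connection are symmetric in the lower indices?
The Levi-Civita connection is torsion-free, which is exactly Γ^k_{ij} = Γ^k_{ji}.
Yes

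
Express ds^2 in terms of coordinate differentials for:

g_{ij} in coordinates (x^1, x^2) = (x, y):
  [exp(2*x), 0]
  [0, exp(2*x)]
ds^2 = g_{ij} dx^i dx^j; only the non-zero components contribute.
ds^2 = exp(2*x) dx^2 + exp(2*x) dy^2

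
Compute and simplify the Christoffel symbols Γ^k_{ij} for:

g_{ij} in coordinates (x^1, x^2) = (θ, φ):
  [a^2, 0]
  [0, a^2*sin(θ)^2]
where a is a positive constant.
Using Γ^k_{ij} = (1/2) g^{km} (∂_i g_{mj} + ∂_j g_{mi} - ∂_m g_{ij}); the metric is diagonal, so only the m = k term contributes.
Non-zero symbols (using the symmetry Γ^k_{ij} = Γ^k_{ji}):
Γ^θ_{φ φ} = (1/2) g^{θθ} (∂_φ g_{θφ} + ∂_φ g_{θφ} - ∂_θ g_{φφ}) = (1/2)(1/a^2)((0) + (0) - (a^2*sin(2*θ))) = -sin(2*θ)/2
Γ^φ_{θ φ} = (1/2) g^{φφ} (∂_θ g_{φφ} + ∂_φ g_{φθ} - ∂_φ g_{θφ}) = (1/2)(1/(a^2*sin(θ)^2))((a^2*sin(2*θ)) + (0) - (0)) = 1/tan(θ)
All other Christoffel symbols are zero.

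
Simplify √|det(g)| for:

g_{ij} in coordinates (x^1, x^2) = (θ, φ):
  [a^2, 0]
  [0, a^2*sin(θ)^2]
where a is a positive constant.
det(g) = a^4*sin(θ)^2
√|det(g)| = a^2*sin(θ) (taking 0 < θ < π so that |sin(θ)| = sin(θ))
Volume element: dV = a^2*sin(θ) dθ dφ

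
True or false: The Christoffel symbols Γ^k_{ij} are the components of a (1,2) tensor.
Under a change of coordinates Γ picks up an inhomogeneous term ∂²x/∂x'∂x'; e.g. Γ = 0 in Cartesian coordinates but Γ^r_{θθ} = -r in polar coordinates on the same flat plane.
False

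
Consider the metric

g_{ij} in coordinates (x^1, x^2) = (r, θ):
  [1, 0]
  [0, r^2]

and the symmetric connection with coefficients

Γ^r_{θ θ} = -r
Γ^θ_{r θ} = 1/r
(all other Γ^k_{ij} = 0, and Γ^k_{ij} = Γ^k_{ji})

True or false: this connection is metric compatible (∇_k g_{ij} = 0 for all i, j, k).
Using ∇_k g_{ij} = ∂_k g_{ij} - Γ^m_{ki} g_{mj} - Γ^m_{kj} g_{im}:
e.g. ∇_r g_{θθ} = (2*r) - (r) - (r) = 0
Every component ∇_k g_{ij} vanishes: the connection is metric compatible.
True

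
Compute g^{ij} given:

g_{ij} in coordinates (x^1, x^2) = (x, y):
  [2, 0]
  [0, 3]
The metric is diagonal, so g^{ij} is diagonal with entries 1/g_{ii}: diag(1/2, 1/3).
g^{ij}:
  [1/2, 0]
  [0, 1/3]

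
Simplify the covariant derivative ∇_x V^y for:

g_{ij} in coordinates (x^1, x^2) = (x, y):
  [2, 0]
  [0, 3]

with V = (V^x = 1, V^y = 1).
All Christoffel symbols are zero.
∇_x V^y = ∂_x V^y + Γ^y_{x j} V^j
  = (0) + (0)(1) + (0)(1)
  = 0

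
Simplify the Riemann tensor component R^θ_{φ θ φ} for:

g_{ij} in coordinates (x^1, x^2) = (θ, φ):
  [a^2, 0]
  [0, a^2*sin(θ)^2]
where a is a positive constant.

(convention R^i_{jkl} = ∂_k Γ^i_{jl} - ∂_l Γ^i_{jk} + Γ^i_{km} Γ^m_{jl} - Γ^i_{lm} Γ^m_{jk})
Non-zero Christoffel symbols (Γ^k_{ij} = Γ^k_{ji}):
Γ^θ_{φ φ} = -sin(2*θ)/2
Γ^φ_{θ φ} = 1/tan(θ)
R^θ_{φ θ φ} = ∂_θ Γ^θ_{φ φ} - ∂_φ Γ^θ_{φ θ} + Γ^θ_{θ m} Γ^m_{φ φ} - Γ^θ_{φ m} Γ^m_{φ θ}
  = (-cos(2*θ)) - (0) + (0) - (-cos(θ)^2) = sin(θ)^2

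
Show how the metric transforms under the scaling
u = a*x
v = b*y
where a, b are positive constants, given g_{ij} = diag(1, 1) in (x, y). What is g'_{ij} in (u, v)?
Invert the transformation: x = u/a, y = v/b
g'_{ij} = (∂x^k/∂x'^i)(∂x^l/∂x'^j) g_{kl}; with g_{kl} = δ_{kl} this is Σ_k (∂x^k/∂x'^i)(∂x^k/∂x'^j).
Jacobian: ∂x/∂u = 1/a, ∂x/∂v = 0, ∂y/∂u = 0, ∂y/∂v = 1/b
g'_{uu} = (1/a)(1/a) + (0)(0) = 1/a^2
g'_{uv} = (1/a)(0) + (0)(1/b) = 0
g'_{vv} = (0)(0) + (1/b)(1/b) = 1/b^2
g'_{ij} = diag(1/a^2, 1/b^2)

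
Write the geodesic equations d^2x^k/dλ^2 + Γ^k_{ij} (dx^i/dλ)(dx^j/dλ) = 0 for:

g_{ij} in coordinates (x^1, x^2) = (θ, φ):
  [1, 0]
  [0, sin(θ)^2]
Geodesic equation: d^2x^k/dλ^2 + Γ^k_{ij} (dx^i/dλ)(dx^j/dλ) = 0.
Non-zero Christoffel symbols:
Γ^θ_{φ φ} = -sin(2*θ)/2
Γ^φ_{θ φ} = 1/tan(θ)
Substituting (the symmetric pair Γ^k_{ij}, Γ^k_{ji} combines into a factor 2):
d^2θ/dλ^2 - (sin(2*θ)/2) (dφ/dλ)^2 = 0
d^2φ/dλ^2 + (2/tan(θ)) (dθ/dλ)(dφ/dλ) = 0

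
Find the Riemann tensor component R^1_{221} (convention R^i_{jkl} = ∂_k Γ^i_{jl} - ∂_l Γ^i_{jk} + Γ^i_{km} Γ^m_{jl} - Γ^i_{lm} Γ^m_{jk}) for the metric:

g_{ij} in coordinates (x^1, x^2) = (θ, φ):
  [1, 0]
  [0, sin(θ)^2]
Non-zero Christoffel symbols (Γ^k_{ij} = Γ^k_{ji}):
Γ^θ_{φ φ} = -sin(2*θ)/2
Γ^φ_{θ φ} = 1/tan(θ)
R^θ_{φ φ θ} = ∂_φ Γ^θ_{φ θ} - ∂_θ Γ^θ_{φ φ} + Γ^θ_{φ m} Γ^m_{φ θ} - Γ^θ_{θ m} Γ^m_{φ φ}
  = (0) - (-cos(2*θ)) + (-cos(θ)^2) - (0) = -sin(θ)^2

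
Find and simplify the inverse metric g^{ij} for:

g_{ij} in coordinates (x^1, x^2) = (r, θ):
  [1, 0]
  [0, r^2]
The metric is diagonal, so g^{ij} is diagonal with entries 1/g_{ii}: diag(1, 1/(r^2)).
g^{ij}:
  [1, 0]
  [0, 1/r^2]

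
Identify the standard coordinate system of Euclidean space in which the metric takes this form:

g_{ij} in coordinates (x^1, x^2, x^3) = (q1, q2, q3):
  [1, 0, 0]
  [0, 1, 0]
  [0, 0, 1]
All components are constant and the metric is the identity, i.e. orthonormal rectilinear coordinates.
Cartesian (3D) coordinates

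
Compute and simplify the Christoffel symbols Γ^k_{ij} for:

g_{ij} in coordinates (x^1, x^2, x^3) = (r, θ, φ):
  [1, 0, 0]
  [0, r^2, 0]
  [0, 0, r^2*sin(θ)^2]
Using Γ^k_{ij} = (1/2) g^{km} (∂_i g_{mj} + ∂_j g_{mi} - ∂_m g_{ij}); the metric is diagonal, so only the m = k term contributes.
Non-zero symbols (using the symmetry Γ^k_{ij} = Γ^k_{ji}):
Γ^r_{θ θ} = (1/2) g^{rr} (∂_θ g_{rθ} + ∂_θ g_{rθ} - ∂_r g_{θθ}) = (1/2)(1)((0) + (0) - (2*r)) = -r
Γ^r_{φ φ} = (1/2) g^{rr} (∂_φ g_{rφ} + ∂_φ g_{rφ} - ∂_r g_{φφ}) = (1/2)(1)((0) + (0) - (2*r*sin(θ)^2)) = -r*sin(θ)^2
Γ^θ_{r θ} = (1/2) g^{θθ} (∂_r g_{θθ} + ∂_θ g_{θr} - ∂_θ g_{rθ}) = (1/2)(1/r^2)((2*r) + (0) - (0)) = 1/r
Γ^θ_{φ φ} = (1/2) g^{θθ} (∂_φ g_{θφ} + ∂_φ g_{θφ} - ∂_θ g_{φφ}) = (1/2)(1/r^2)((0) + (0) - (r^2*sin(2*θ))) = -sin(2*θ)/2
Γ^φ_{r φ} = (1/2) g^{φφ} (∂_r g_{φφ} + ∂_φ g_{φr} - ∂_φ g_{rφ}) = (1/2)(1/(r^2*sin(θ)^2))((2*r*sin(θ)^2) + (0) - (0)) = 1/r
Γ^φ_{θ φ} = (1/2) g^{φφ} (∂_θ g_{φφ} + ∂_φ g_{φθ} - ∂_φ g_{θφ}) = (1/2)(1/(r^2*sin(θ)^2))((r^2*sin(2*θ)) + (0) - (0)) = 1/tan(θ)
All other Christoffel symbols are zero.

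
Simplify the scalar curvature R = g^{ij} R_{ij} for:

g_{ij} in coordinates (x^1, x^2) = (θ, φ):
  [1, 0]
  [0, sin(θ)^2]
Non-zero Christoffel symbols (Γ^k_{ij} = Γ^k_{ji}):
Γ^θ_{φ φ} = -sin(2*θ)/2
Γ^φ_{θ φ} = 1/tan(θ)
Ricci tensor (R_{ij} = R^k_{ikj}): R_{θθ} = 1, R_{θφ} = 0, R_{φφ} = sin(θ)^2
Inverse metric: g^{θθ} = 1, g^{φφ} = 1/sin(θ)^2
R = g^{ij} R_{ij} = (1)(1) + (1/sin(θ)^2)(sin(θ)^2) = 2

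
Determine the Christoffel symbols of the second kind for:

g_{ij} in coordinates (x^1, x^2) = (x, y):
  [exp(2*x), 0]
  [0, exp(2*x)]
Using Γ^k_{ij} = (1/2) g^{km} (∂_i g_{mj} + ∂_j g_{mi} - ∂_m g_{ij}); the metric is diagonal, so only the m = k term contributes.
Non-zero symbols (using the symmetry Γ^k_{ij} = Γ^k_{ji}):
Γ^x_{x x} = (1/2) g^{xx} (∂_x g_{xx} + ∂_x g_{xx} - ∂_x g_{xx}) = (1/2)(exp(-2*x))((2*exp(2*x)) + (2*exp(2*x)) - (2*exp(2*x))) = 1
Γ^x_{y y} = (1/2) g^{xx} (∂_y g_{xy} + ∂_y g_{xy} - ∂_x g_{yy}) = (1/2)(exp(-2*x))((0) + (0) - (2*exp(2*x))) = -1
Γ^y_{x y} = (1/2) g^{yy} (∂_x g_{yy} + ∂_y g_{yx} - ∂_y g_{xy}) = (1/2)(exp(-2*x))((2*exp(2*x)) + (0) - (0)) = 1
All other Christoffel symbols are zero.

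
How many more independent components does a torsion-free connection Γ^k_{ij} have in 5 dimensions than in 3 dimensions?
Independent components in n dimensions: n × n(n+1)/2 = n^2(n+1)/2.
5D: 5 × 15 = 75
3D: 3 × 6 = 18
Difference = 75 - 18 = 57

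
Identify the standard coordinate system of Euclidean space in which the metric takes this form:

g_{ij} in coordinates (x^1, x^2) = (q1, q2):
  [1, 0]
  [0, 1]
All components are constant and the metric is the identity, i.e. orthonormal rectilinear coordinates.
Cartesian (2D) coordinates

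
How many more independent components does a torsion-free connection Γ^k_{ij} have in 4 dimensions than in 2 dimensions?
Independent components in n dimensions: n × n(n+1)/2 = n^2(n+1)/2.
4D: 4 × 10 = 40
2D: 2 × 3 = 6
Difference = 40 - 6 = 34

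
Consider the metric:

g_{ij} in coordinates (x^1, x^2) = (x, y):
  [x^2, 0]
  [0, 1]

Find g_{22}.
With x^1 = x, x^2 = y, g_{22} = g_{yy} is the row-2, column-2 entry of the matrix.
g_{22} = 1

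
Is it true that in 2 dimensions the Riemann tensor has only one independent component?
The number of independent components is n^2(n^2-1)/12 = 4·3/12 = 1 for n = 2 (e.g. R_{1212}).
Yes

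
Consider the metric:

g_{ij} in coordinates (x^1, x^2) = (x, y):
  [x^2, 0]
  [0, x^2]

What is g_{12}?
With x^1 = x, x^2 = y, g_{12} = g_{xy} is the row-1, column-2 entry of the matrix.
g_{12} = 0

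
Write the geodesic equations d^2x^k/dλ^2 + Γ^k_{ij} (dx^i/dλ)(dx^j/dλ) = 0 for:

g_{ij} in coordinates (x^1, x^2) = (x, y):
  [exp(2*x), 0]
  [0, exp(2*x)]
Geodesic equation: d^2x^k/dλ^2 + Γ^k_{ij} (dx^i/dλ)(dx^j/dλ) = 0.
Non-zero Christoffel symbols:
Γ^x_{x x} = 1
Γ^x_{y y} = -1
Γ^y_{x y} = 1
Substituting (the symmetric pair Γ^k_{ij}, Γ^k_{ji} combines into a factor 2):
d^2x/dλ^2 + (dx/dλ)^2 - (dy/dλ)^2 = 0
d^2y/dλ^2 + 2 (dx/dλ)(dy/dλ) = 0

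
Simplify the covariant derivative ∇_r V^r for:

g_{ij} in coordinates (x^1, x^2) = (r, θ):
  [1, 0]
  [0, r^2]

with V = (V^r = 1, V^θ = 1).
Non-zero Christoffel symbols:
Γ^r_{θ θ} = -r
Γ^θ_{r θ} = 1/r
∇_r V^r = ∂_r V^r + Γ^r_{r j} V^j
  = (0) + (0)(1) + (0)(1)
  = 0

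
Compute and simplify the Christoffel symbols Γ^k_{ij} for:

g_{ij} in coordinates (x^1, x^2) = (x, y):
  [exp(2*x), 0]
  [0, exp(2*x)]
Using Γ^k_{ij} = (1/2) g^{km} (∂_i g_{mj} + ∂_j g_{mi} - ∂_m g_{ij}); the metric is diagonal, so only the m = k term contributes.
Non-zero symbols (using the symmetry Γ^k_{ij} = Γ^k_{ji}):
Γ^x_{x x} = (1/2) g^{xx} (∂_x g_{xx} + ∂_x g_{xx} - ∂_x g_{xx}) = (1/2)(exp(-2*x))((2*exp(2*x)) + (2*exp(2*x)) - (2*exp(2*x))) = 1
Γ^x_{y y} = (1/2) g^{xx} (∂_y g_{xy} + ∂_y g_{xy} - ∂_x g_{yy}) = (1/2)(exp(-2*x))((0) + (0) - (2*exp(2*x))) = -1
Γ^y_{x y} = (1/2) g^{yy} (∂_x g_{yy} + ∂_y g_{yx} - ∂_y g_{xy}) = (1/2)(exp(-2*x))((2*exp(2*x)) + (0) - (0)) = 1
All other Christoffel symbols are zero.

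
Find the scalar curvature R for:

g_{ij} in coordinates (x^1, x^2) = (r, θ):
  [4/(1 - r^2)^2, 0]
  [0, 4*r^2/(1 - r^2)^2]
Non-zero Christoffel symbols (Γ^k_{ij} = Γ^k_{ji}):
Γ^r_{r r} = 2*r/(1 - r^2)
Γ^r_{θ θ} = (r^3 + r)/(r^2 - 1)
Γ^θ_{r θ} = (-r^2 - 1)/(r^3 - r)
Ricci tensor (R_{ij} = R^k_{ikj}): R_{rr} = -4/(r^2 - 1)^2, R_{rθ} = 0, R_{θθ} = -4*r^2/(r^2 - 1)^2
Inverse metric: g^{rr} = (1 - r^2)^2/4, g^{θθ} = (1 - r^2)^2/(4*r^2)
R = g^{ij} R_{ij} = ((1 - r^2)^2/4)(-4/(r^2 - 1)^2) + ((1 - r^2)^2/(4*r^2))(-4*r^2/(r^2 - 1)^2) = -2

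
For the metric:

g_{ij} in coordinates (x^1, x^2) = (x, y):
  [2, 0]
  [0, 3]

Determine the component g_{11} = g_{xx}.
With x^1 = x, x^2 = y, g_{11} = g_{xx} is the row-1, column-1 entry of the matrix.
g_{11} = 2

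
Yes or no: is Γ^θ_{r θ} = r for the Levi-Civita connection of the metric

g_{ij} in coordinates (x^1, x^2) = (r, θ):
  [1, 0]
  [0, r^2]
Γ^θ_{r θ} = (1/2) g^{θθ} (∂_r g_{θθ} + ∂_θ g_{θr} - ∂_θ g_{rθ}) = (1/2)(1/r^2)((2*r) + (0) - (0)) = 1/r
This differs from the proposed value r.
No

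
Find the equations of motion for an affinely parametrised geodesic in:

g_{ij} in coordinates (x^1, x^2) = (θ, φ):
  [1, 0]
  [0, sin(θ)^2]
Geodesic equation: d^2x^k/dλ^2 + Γ^k_{ij} (dx^i/dλ)(dx^j/dλ) = 0.
Non-zero Christoffel symbols:
Γ^θ_{φ φ} = -sin(2*θ)/2
Γ^φ_{θ φ} = 1/tan(θ)
Substituting (the symmetric pair Γ^k_{ij}, Γ^k_{ji} combines into a factor 2):
d^2θ/dλ^2 - (sin(2*θ)/2) (dφ/dλ)^2 = 0
d^2φ/dλ^2 + (2/tan(θ)) (dθ/dλ)(dφ/dλ) = 0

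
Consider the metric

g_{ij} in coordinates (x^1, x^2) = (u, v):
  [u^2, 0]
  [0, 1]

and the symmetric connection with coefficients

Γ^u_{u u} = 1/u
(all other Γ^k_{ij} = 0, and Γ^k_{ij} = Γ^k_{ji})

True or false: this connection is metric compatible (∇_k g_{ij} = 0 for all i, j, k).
Using ∇_k g_{ij} = ∂_k g_{ij} - Γ^m_{ki} g_{mj} - Γ^m_{kj} g_{im}:
e.g. ∇_u g_{uu} = (2*u) - (u) - (u) = 0
Every component ∇_k g_{ij} vanishes: the connection is metric compatible.
True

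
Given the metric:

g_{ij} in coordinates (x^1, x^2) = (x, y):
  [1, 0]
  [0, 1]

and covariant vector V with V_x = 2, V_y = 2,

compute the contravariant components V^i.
Inverse metric (diagonal): g^{xx} = 1, g^{yy} = 1
V^i = g^{ij} V_j:
V^x = (1)(2) + (0)(2) = 2
V^y = (0)(2) + (1)(2) = 2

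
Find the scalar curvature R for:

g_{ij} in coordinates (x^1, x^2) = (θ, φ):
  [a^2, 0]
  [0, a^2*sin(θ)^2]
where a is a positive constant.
Non-zero Christoffel symbols (Γ^k_{ij} = Γ^k_{ji}):
Γ^θ_{φ φ} = -sin(2*θ)/2
Γ^φ_{θ φ} = 1/tan(θ)
Ricci tensor (R_{ij} = R^k_{ikj}): R_{θθ} = 1, R_{θφ} = 0, R_{φφ} = sin(θ)^2
Inverse metric: g^{θθ} = 1/a^2, g^{φφ} = 1/(a^2*sin(θ)^2)
R = g^{ij} R_{ij} = (1/a^2)(1) + (1/(a^2*sin(θ)^2))(sin(θ)^2) = 2/a^2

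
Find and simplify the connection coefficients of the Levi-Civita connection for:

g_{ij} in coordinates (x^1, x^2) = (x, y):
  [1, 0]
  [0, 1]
Using Γ^k_{ij} = (1/2) g^{km} (∂_i g_{mj} + ∂_j g_{mi} - ∂_m g_{ij}); the metric is diagonal, so only the m = k term contributes.
Every metric component is constant, so all ∂_m g_{ij} = 0 and every Christoffel symbol vanishes.
All Christoffel symbols are zero.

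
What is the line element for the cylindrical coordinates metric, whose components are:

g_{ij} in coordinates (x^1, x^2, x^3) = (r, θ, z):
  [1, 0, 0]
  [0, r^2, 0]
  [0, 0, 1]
ds^2 = g_{ij} dx^i dx^j; only the non-zero components contribute.
ds^2 = dr^2 + r^2 dθ^2 + dz^2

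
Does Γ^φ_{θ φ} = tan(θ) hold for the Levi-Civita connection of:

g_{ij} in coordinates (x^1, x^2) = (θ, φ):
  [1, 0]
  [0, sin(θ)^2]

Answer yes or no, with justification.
Γ^φ_{θ φ} = (1/2) g^{φφ} (∂_θ g_{φφ} + ∂_φ g_{φθ} - ∂_φ g_{θφ}) = (1/2)(1/sin(θ)^2)((sin(2*θ)) + (0) - (0)) = 1/tan(θ)
This differs from the proposed value tan(θ).
No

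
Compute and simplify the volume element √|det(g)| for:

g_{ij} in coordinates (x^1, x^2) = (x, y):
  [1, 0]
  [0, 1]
det(g) = 1
√|det(g)| = 1
Volume element: dV = 1 dx dy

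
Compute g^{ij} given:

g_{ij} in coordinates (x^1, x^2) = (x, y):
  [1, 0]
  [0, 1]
The metric is diagonal, so g^{ij} is diagonal with entries 1/g_{ii}: diag(1, 1).
g^{ij}:
  [1, 0]
  [0, 1]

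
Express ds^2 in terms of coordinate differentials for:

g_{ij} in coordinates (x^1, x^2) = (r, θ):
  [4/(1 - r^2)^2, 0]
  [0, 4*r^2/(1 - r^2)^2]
ds^2 = g_{ij} dx^i dx^j; only the non-zero components contribute.
ds^2 = (4/(1 - r^2)^2) dr^2 + (4*r^2/(1 - r^2)^2) dθ^2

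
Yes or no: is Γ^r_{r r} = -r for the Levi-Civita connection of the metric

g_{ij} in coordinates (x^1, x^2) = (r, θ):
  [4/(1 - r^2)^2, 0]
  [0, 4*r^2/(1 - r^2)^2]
Γ^r_{r r} = (1/2) g^{rr} (∂_r g_{rr} + ∂_r g_{rr} - ∂_r g_{rr}) = (1/2)((1 - r^2)^2/4)((16*r/(1 - r^2)^3) + (16*r/(1 - r^2)^3) - (16*r/(1 - r^2)^3)) = 2*r/(1 - r^2)
This differs from the proposed value -r.
No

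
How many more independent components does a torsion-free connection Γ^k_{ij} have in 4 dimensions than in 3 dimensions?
Independent components in n dimensions: n × n(n+1)/2 = n^2(n+1)/2.
4D: 4 × 10 = 40
3D: 3 × 6 = 18
Difference = 40 - 18 = 22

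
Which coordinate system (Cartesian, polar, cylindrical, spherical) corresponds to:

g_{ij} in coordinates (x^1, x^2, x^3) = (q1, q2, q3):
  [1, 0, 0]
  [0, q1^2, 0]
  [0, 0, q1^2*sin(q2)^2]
The line element ds^2 = dq1^2 + q1^2 dq2^2 + q1^2 sin(q2)^2 dq3^2 is dr^2 + r^2 dθ^2 + r^2 sin(θ)^2 dφ^2 with q1 = r, q2 = θ, q3 = φ.
spherical coordinates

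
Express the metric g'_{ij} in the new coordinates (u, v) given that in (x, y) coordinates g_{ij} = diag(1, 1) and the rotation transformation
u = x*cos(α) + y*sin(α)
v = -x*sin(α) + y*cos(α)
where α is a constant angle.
Invert the transformation: x = u*cos(α) - v*sin(α), y = u*sin(α) + v*cos(α)
g'_{ij} = (∂x^k/∂x'^i)(∂x^l/∂x'^j) g_{kl}; with g_{kl} = δ_{kl} this is Σ_k (∂x^k/∂x'^i)(∂x^k/∂x'^j).
Jacobian: ∂x/∂u = cos(α), ∂x/∂v = -sin(α), ∂y/∂u = sin(α), ∂y/∂v = cos(α)
g'_{uu} = (cos(α))(cos(α)) + (sin(α))(sin(α)) = 1
g'_{uv} = (cos(α))(-sin(α)) + (sin(α))(cos(α)) = 0
g'_{vv} = (-sin(α))(-sin(α)) + (cos(α))(cos(α)) = 1
g'_{ij} = diag(1, 1)
The Euclidean metric is invariant under rotations.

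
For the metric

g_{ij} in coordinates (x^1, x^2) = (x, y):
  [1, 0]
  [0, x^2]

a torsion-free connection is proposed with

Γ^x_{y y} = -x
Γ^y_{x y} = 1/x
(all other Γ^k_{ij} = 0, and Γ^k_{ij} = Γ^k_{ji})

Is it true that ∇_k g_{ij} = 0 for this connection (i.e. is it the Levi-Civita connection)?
Using ∇_k g_{ij} = ∂_k g_{ij} - Γ^m_{ki} g_{mj} - Γ^m_{kj} g_{im}:
e.g. ∇_x g_{yy} = (2*x) - (x) - (x) = 0
Every component ∇_k g_{ij} vanishes: the connection is metric compatible.
Yes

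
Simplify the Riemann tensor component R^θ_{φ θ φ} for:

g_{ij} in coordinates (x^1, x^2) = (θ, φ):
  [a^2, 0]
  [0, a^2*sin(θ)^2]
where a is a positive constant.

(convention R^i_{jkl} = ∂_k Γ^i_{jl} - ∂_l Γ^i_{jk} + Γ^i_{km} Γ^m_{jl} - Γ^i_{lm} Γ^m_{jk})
Non-zero Christoffel symbols (Γ^k_{ij} = Γ^k_{ji}):
Γ^θ_{φ φ} = -sin(2*θ)/2
Γ^φ_{θ φ} = 1/tan(θ)
R^θ_{φ θ φ} = ∂_θ Γ^θ_{φ φ} - ∂_φ Γ^θ_{φ θ} + Γ^θ_{θ m} Γ^m_{φ φ} - Γ^θ_{φ m} Γ^m_{φ θ}
  = (-cos(2*θ)) - (0) + (0) - (-cos(θ)^2) = sin(θ)^2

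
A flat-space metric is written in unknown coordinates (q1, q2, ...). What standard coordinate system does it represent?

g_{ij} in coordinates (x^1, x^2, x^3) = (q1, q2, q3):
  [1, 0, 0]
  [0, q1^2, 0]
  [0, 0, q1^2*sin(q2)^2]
The line element ds^2 = dq1^2 + q1^2 dq2^2 + q1^2 sin(q2)^2 dq3^2 is dr^2 + r^2 dθ^2 + r^2 sin(θ)^2 dφ^2 with q1 = r, q2 = θ, q3 = φ.
spherical coordinates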